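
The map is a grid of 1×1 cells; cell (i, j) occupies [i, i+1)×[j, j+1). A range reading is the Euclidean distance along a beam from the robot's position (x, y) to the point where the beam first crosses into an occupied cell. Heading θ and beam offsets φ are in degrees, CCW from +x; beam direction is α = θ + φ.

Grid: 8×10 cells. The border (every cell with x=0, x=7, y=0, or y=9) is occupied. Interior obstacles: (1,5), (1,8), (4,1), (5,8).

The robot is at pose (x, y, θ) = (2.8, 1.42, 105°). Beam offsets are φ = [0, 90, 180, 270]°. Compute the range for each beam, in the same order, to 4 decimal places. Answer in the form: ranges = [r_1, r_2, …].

beam 1: φ=0°, α=105°
  cosα=-0.2588 sinα=0.9659 | (2,1) | tMaxX 3.0910 tMaxY 0.6005 | tΔX 3.8637 tΔY 1.0353
    t=0.6005 [y] (2,2)
    t=1.6357 [y] (2,3)
    t=2.6710 [y] (2,4)
    t=3.0910 [x] (1,4)
    t=3.7063 [y] (1,5) — stop
  → r_1 = 3.7063
beam 2: φ=90°, α=195°
  cosα=-0.9659 sinα=-0.2588 | (2,1) | tMaxX 0.8282 tMaxY 1.6228 | tΔX 1.0353 tΔY 3.8637
    t=0.8282 [x] (1,1)
    t=1.6228 [y] (1,0) — stop
  → r_2 = 1.6228
beam 3: φ=180°, α=285°
  cosα=0.2588 sinα=-0.9659 | (2,1) | tMaxX 0.7727 tMaxY 0.4348 | tΔX 3.8637 tΔY 1.0353
    t=0.4348 [y] (2,0) — stop
  → r_3 = 0.4348
beam 4: φ=270°, α=15°
  cosα=0.9659 sinα=0.2588 | (2,1) | tMaxX 0.2071 tMaxY 2.2409 | tΔX 1.0353 tΔY 3.8637
    t=0.2071 [x] (3,1)
    t=1.2423 [x] (4,1) — stop
  → r_4 = 1.2423

ranges = [3.7063, 1.6228, 0.4348, 1.2423]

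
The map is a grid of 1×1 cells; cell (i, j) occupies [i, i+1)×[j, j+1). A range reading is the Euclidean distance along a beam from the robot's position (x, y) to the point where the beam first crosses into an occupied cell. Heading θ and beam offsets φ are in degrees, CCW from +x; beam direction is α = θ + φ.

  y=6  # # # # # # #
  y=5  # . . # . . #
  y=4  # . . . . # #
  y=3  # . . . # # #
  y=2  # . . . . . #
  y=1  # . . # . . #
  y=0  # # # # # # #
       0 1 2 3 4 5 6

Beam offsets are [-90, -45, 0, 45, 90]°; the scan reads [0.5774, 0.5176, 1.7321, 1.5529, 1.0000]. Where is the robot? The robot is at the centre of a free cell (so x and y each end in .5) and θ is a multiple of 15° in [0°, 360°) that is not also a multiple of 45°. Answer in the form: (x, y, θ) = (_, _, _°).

The pose lattice has 20·16 = 320 candidates. Test each by forward raycasting.
  (1.5, 2.5, 120°): beam 1 = 2.8868 ≠ 0.5774 ✗
  (4.5, 2.5, 60°): beam 1 = 1.7321 ≠ 0.5774 ✗
  (1.5, 2.5, 210°): beam 1 = 1.0000 ≠ 0.5774 ✗
  (4.5, 4.5, 300°): beam 1 = 4.0415 ≠ 0.5774 ✗
  (4.5, 5.5, 120°): beam 1 = 1.0000 ≠ 0.5774 ✗
  …
  (4.5, 4.5, 60°): r_1=0.5774, r_2=0.5176, r_3=1.7321, r_4=1.5529, r_5=1.0000 — all match ✓
Unique over the lattice → pose = (4.5, 4.5, 60°).

(x, y, θ) = (4.5, 4.5, 60°)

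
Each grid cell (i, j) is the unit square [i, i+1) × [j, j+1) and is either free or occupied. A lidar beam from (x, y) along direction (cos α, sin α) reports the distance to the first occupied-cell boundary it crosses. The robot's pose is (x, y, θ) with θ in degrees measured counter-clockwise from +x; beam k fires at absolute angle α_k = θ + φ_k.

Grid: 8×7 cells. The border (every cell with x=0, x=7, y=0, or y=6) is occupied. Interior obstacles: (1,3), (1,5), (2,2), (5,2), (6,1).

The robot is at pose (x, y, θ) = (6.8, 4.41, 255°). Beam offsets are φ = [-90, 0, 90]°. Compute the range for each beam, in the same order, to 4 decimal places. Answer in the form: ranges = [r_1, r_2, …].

ranges = [4.9693, 2.4950, 0.2071]

beam 1: φ=-90°, α=165°
  dir = (cos 165°, sin 165°) = (-0.9659, 0.2588); from cell (6,4)
  next x-line at t=0.8282, next y-line at t=2.2796; Δt_x=1.0353, Δt_y=3.8637
    x: enter (5,4) at t=0.8282
    x: enter (4,4) at t=1.8635
    y: enter (4,5) at t=2.2796
    x: enter (3,5) at t=2.8988
    x: enter (2,5) at t=3.9340
    x: enter (1,5) at t=4.9693 ← occupied
  → r_1 = 4.9693
beam 2: φ=0°, α=255°
  dir = (cos 255°, sin 255°) = (-0.2588, -0.9659); from cell (6,4)
  next x-line at t=3.0910, next y-line at t=0.4245; Δt_x=3.8637, Δt_y=1.0353
    y: enter (6,3) at t=0.4245
    y: enter (6,2) at t=1.4597
    y: enter (6,1) at t=2.4950 ← occupied
  → r_2 = 2.4950
beam 3: φ=90°, α=345°
  dir = (cos 345°, sin 345°) = (0.9659, -0.2588); from cell (6,4)
  next x-line at t=0.2071, next y-line at t=1.5841; Δt_x=1.0353, Δt_y=3.8637
    x: enter (7,4) at t=0.2071 ← occupied
  → r_3 = 0.2071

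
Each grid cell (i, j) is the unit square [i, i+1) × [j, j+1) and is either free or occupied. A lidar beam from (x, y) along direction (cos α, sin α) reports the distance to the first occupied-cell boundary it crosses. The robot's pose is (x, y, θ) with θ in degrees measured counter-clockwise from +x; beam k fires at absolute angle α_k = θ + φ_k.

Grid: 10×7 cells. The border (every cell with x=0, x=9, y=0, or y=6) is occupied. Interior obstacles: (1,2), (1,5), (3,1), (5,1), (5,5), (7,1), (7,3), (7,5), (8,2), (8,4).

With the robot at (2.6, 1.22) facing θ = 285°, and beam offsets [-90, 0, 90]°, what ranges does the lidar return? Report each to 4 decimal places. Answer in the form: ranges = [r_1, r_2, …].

beam 1: φ=-90°, α=195°
  d=(-0.9659,-0.2588)  start (2,1)  tX=0.6212 tY=0.8500  stride 1/|dx|=1.0353 1/|dy|=3.8637
    cross x-line → (1,1), t=0.6212
    cross y-line → (1,0), t=0.8500 (wall)
  → r_1 = 0.8500
beam 2: φ=0°, α=285°
  d=(0.2588,-0.9659)  start (2,1)  tX=1.5455 tY=0.2278  stride 1/|dx|=3.8637 1/|dy|=1.0353
    cross y-line → (2,0), t=0.2278 (wall)
  → r_2 = 0.2278
beam 3: φ=90°, α=15°
  d=(0.9659,0.2588)  start (2,1)  tX=0.4141 tY=3.0137  stride 1/|dx|=1.0353 1/|dy|=3.8637
    cross x-line → (3,1), t=0.4141 (wall)
  → r_3 = 0.4141

ranges = [0.8500, 0.2278, 0.4141]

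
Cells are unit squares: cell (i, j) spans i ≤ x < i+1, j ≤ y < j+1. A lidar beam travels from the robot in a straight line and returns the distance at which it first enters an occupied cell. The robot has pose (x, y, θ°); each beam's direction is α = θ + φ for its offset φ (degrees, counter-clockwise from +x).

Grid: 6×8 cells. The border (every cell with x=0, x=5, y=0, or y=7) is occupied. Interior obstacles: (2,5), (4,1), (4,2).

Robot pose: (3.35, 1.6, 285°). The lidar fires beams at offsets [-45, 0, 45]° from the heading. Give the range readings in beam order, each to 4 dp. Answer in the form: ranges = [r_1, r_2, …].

ranges = [0.6928, 0.6212, 0.7506]

beam 1: φ=-45°, α=240°
  dir = (cos 240°, sin 240°) = (-0.5000, -0.8660); from cell (3,1)
  next x-line at t=0.7000, next y-line at t=0.6928; Δt_x=2.0000, Δt_y=1.1547
    y: enter (3,0) at t=0.6928 ← occupied
  → r_1 = 0.6928
beam 2: φ=0°, α=285°
  dir = (cos 285°, sin 285°) = (0.2588, -0.9659); from cell (3,1)
  next x-line at t=2.5114, next y-line at t=0.6212; Δt_x=3.8637, Δt_y=1.0353
    y: enter (3,0) at t=0.6212 ← occupied
  → r_2 = 0.6212
beam 3: φ=45°, α=330°
  dir = (cos 330°, sin 330°) = (0.8660, -0.5000); from cell (3,1)
  next x-line at t=0.7506, next y-line at t=1.2000; Δt_x=1.1547, Δt_y=2.0000
    x: enter (4,1) at t=0.7506 ← occupied
  → r_3 = 0.7506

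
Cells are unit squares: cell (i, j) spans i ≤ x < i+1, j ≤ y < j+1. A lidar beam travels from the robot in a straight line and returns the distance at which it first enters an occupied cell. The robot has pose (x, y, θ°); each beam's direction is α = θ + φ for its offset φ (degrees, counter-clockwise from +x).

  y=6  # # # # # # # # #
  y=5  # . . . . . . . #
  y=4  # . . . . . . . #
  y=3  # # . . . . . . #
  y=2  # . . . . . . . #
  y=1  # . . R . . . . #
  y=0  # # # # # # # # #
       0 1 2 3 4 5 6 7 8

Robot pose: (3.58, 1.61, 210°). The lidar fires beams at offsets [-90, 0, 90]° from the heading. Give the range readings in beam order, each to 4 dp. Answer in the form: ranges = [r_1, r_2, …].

ranges = [5.0691, 1.2200, 0.7044]

beam 1: φ=-90°, α=120°
  cosα=-0.5000 sinα=0.8660 | (3,1) | tMaxX 1.1600 tMaxY 0.4503 | tΔX 2.0000 tΔY 1.1547
    t=0.4503 [y] (3,2)
    t=1.1600 [x] (2,2)
    t=1.6050 [y] (2,3)
    t=2.7597 [y] (2,4)
    t=3.1600 [x] (1,4)
    t=3.9144 [y] (1,5)
    t=5.0691 [y] (1,6) — stop
  → r_1 = 5.0691
beam 2: φ=0°, α=210°
  cosα=-0.8660 sinα=-0.5000 | (3,1) | tMaxX 0.6697 tMaxY 1.2200 | tΔX 1.1547 tΔY 2.0000
    t=0.6697 [x] (2,1)
    t=1.2200 [y] (2,0) — stop
  → r_2 = 1.2200
beam 3: φ=90°, α=300°
  cosα=0.5000 sinα=-0.8660 | (3,1) | tMaxX 0.8400 tMaxY 0.7044 | tΔX 2.0000 tΔY 1.1547
    t=0.7044 [y] (3,0) — stop
  → r_3 = 0.7044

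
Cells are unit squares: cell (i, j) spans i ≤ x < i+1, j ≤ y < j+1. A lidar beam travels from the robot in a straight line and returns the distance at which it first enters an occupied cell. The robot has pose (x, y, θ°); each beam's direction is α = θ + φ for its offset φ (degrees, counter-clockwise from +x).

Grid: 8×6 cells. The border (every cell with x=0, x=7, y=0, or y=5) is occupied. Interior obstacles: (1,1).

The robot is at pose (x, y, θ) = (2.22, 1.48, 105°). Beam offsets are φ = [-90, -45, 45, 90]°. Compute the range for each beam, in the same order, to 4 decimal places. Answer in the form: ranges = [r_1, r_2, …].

ranges = [4.9486, 4.0645, 0.2540, 0.2278]

beam 1: φ=-90°, α=15°
  cosα=0.9659 sinα=0.2588 | (2,1) | tMaxX 0.8075 tMaxY 2.0091 | tΔX 1.0353 tΔY 3.8637
    t=0.8075 [x] (3,1)
    t=1.8428 [x] (4,1)
    t=2.0091 [y] (4,2)
    t=2.8781 [x] (5,2)
    t=3.9133 [x] (6,2)
    t=4.9486 [x] (7,2) — stop
  → r_1 = 4.9486
beam 2: φ=-45°, α=60°
  cosα=0.5000 sinα=0.8660 | (2,1) | tMaxX 1.5600 tMaxY 0.6004 | tΔX 2.0000 tΔY 1.1547
    t=0.6004 [y] (2,2)
    t=1.5600 [x] (3,2)
    t=1.7551 [y] (3,3)
    t=2.9098 [y] (3,4)
    t=3.5600 [x] (4,4)
    t=4.0645 [y] (4,5) — stop
  → r_2 = 4.0645
beam 3: φ=45°, α=150°
  cosα=-0.8660 sinα=0.5000 | (2,1) | tMaxX 0.2540 tMaxY 1.0400 | tΔX 1.1547 tΔY 2.0000
    t=0.2540 [x] (1,1) — stop
  → r_3 = 0.2540
beam 4: φ=90°, α=195°
  cosα=-0.9659 sinα=-0.2588 | (2,1) | tMaxX 0.2278 tMaxY 1.8546 | tΔX 1.0353 tΔY 3.8637
    t=0.2278 [x] (1,1) — stop
  → r_4 = 0.2278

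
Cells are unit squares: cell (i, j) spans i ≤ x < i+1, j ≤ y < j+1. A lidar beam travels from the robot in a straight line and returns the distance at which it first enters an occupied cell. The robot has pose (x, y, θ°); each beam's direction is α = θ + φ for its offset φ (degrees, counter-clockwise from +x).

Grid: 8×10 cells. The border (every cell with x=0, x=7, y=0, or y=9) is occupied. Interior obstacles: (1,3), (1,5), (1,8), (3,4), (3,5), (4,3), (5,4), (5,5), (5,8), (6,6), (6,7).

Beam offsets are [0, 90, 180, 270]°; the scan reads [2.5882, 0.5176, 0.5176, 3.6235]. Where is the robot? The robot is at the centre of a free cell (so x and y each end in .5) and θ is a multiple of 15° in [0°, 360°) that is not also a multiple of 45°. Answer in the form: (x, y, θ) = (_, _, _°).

(x, y, θ) = (4.5, 8.5, 285°)

Candidates: 37 free-cell centres × 16 headings = 592 poses. Raycast each; keep the one whose scan matches to 4 dp.
  (2.5, 5.5, 150°): beam 1 = 0.5774 ≠ 2.5882 ✗
  (2.5, 1.5, 300°): beam 1 = 0.5774 ≠ 2.5882 ✗
  (4.5, 2.5, 210°): beam 1 = 3.0000 ≠ 2.5882 ✗
  …
  (4.5, 8.5, 285°): r_1=2.5882, r_2=0.5176, r_3=0.5176, r_4=3.6235 — all match ✓
Only this pose fits every beam.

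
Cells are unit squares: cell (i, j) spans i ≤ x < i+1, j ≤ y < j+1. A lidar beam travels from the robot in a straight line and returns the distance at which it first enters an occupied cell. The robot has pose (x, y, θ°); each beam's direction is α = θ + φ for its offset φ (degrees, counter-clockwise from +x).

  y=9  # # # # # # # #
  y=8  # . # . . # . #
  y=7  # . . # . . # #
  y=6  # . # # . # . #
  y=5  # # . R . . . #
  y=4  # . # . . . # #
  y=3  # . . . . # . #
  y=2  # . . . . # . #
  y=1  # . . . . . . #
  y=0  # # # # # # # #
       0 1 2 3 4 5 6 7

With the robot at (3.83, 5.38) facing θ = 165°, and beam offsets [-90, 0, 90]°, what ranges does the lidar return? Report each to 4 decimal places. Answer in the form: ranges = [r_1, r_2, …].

beam 1: φ=-90°, α=75°
  cosα=0.2588 sinα=0.9659 | (3,5) | tMaxX 0.6568 tMaxY 0.6419 | tΔX 3.8637 tΔY 1.0353
    t=0.6419 [y] (3,6) — stop
  → r_1 = 0.6419
beam 2: φ=0°, α=165°
  cosα=-0.9659 sinα=0.2588 | (3,5) | tMaxX 0.8593 tMaxY 2.3955 | tΔX 1.0353 tΔY 3.8637
    t=0.8593 [x] (2,5)
    t=1.8946 [x] (1,5) — stop
  → r_2 = 1.8946
beam 3: φ=90°, α=255°
  cosα=-0.2588 sinα=-0.9659 | (3,5) | tMaxX 3.2069 tMaxY 0.3934 | tΔX 3.8637 tΔY 1.0353
    t=0.3934 [y] (3,4)
    t=1.4287 [y] (3,3)
    t=2.4640 [y] (3,2)
    t=3.2069 [x] (2,2)
    t=3.4992 [y] (2,1)
    t=4.5345 [y] (2,0) — stop
  → r_3 = 4.5345

ranges = [0.6419, 1.8946, 4.5345]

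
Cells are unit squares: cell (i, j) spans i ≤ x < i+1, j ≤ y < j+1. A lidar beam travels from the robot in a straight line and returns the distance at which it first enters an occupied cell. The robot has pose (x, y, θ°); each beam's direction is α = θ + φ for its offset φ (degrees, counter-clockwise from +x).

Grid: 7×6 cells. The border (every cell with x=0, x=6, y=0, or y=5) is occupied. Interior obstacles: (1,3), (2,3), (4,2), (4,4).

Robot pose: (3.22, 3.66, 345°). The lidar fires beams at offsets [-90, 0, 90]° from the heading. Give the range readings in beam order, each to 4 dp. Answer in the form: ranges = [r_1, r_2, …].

ranges = [2.7538, 2.8781, 1.3873]

beam 1: φ=-90°, α=255°
  dir = (cos 255°, sin 255°) = (-0.2588, -0.9659); from cell (3,3)
  next x-line at t=0.8500, next y-line at t=0.6833; Δt_x=3.8637, Δt_y=1.0353
    y: enter (3,2) at t=0.6833
    x: enter (2,2) at t=0.8500
    y: enter (2,1) at t=1.7186
    y: enter (2,0) at t=2.7538 ← occupied
  → r_1 = 2.7538
beam 2: φ=0°, α=345°
  dir = (cos 345°, sin 345°) = (0.9659, -0.2588); from cell (3,3)
  next x-line at t=0.8075, next y-line at t=2.5500; Δt_x=1.0353, Δt_y=3.8637
    x: enter (4,3) at t=0.8075
    x: enter (5,3) at t=1.8428
    y: enter (5,2) at t=2.5500
    x: enter (6,2) at t=2.8781 ← occupied
  → r_2 = 2.8781
beam 3: φ=90°, α=75°
  dir = (cos 75°, sin 75°) = (0.2588, 0.9659); from cell (3,3)
  next x-line at t=3.0137, next y-line at t=0.3520; Δt_x=3.8637, Δt_y=1.0353
    y: enter (3,4) at t=0.3520
    y: enter (3,5) at t=1.3873 ← occupied
  → r_3 = 1.3873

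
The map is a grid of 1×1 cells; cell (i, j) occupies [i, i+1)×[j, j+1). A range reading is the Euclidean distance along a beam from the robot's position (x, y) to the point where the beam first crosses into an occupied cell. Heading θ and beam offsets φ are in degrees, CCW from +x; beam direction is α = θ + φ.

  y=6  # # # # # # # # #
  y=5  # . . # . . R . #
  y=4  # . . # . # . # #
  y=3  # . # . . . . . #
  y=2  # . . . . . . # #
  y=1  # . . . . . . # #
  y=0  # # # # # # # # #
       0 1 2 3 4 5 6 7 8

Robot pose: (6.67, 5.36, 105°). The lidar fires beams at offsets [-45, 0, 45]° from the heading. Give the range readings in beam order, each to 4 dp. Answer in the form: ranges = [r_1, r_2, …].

beam 1: φ=-45°, α=60°
  dir = (cos 60°, sin 60°) = (0.5000, 0.8660); from cell (6,5)
  next x-line at t=0.6600, next y-line at t=0.7390; Δt_x=2.0000, Δt_y=1.1547
    x: enter (7,5) at t=0.6600
    y: enter (7,6) at t=0.7390 ← occupied
  → r_1 = 0.7390
beam 2: φ=0°, α=105°
  dir = (cos 105°, sin 105°) = (-0.2588, 0.9659); from cell (6,5)
  next x-line at t=2.5887, next y-line at t=0.6626; Δt_x=3.8637, Δt_y=1.0353
    y: enter (6,6) at t=0.6626 ← occupied
  → r_2 = 0.6626
beam 3: φ=45°, α=150°
  dir = (cos 150°, sin 150°) = (-0.8660, 0.5000); from cell (6,5)
  next x-line at t=0.7736, next y-line at t=1.2800; Δt_x=1.1547, Δt_y=2.0000
    x: enter (5,5) at t=0.7736
    y: enter (5,6) at t=1.2800 ← occupied
  → r_3 = 1.2800

ranges = [0.7390, 0.6626, 1.2800]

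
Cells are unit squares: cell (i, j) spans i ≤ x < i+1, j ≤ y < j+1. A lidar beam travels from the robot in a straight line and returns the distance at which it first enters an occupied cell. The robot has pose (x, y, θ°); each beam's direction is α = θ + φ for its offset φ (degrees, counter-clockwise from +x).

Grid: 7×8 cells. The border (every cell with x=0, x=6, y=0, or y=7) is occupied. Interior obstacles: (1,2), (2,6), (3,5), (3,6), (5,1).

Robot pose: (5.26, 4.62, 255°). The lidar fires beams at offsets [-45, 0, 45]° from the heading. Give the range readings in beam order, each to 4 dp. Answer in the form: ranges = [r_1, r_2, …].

ranges = [3.7643, 3.7477, 1.4800]

beam 1: φ=-45°, α=210°
  direction (-0.8660, -0.5000); cell (5,4); t to first gridline: x 0.3002, y 1.2400 (then +1.1547 / +2.0000)
    (4,4) via x @ 0.3002
    (4,3) via y @ 1.2400
    (3,3) via x @ 1.4549
    (2,3) via x @ 2.6096
    (2,2) via y @ 3.2400
    (1,2) via x @ 3.7643  # hit
  → r_1 = 3.7643
beam 2: φ=0°, α=255°
  direction (-0.2588, -0.9659); cell (5,4); t to first gridline: x 1.0046, y 0.6419 (then +3.8637 / +1.0353)
    (5,3) via y @ 0.6419
    (4,3) via x @ 1.0046
    (4,2) via y @ 1.6771
    (4,1) via y @ 2.7124
    (4,0) via y @ 3.7477  # hit
  → r_2 = 3.7477
beam 3: φ=45°, α=300°
  direction (0.5000, -0.8660); cell (5,4); t to first gridline: x 1.4800, y 0.7159 (then +2.0000 / +1.1547)
    (5,3) via y @ 0.7159
    (6,3) via x @ 1.4800  # hit
  → r_3 = 1.4800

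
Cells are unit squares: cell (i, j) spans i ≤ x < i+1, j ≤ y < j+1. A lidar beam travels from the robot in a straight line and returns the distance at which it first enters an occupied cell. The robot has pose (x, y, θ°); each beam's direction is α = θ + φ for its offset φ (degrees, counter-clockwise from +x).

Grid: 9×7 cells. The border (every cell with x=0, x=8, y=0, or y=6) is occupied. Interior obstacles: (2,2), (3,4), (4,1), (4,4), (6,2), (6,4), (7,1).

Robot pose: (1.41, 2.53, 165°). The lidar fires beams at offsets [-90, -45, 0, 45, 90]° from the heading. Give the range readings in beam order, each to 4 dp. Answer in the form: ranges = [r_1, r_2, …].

beam 1: φ=-90°, α=75°
  d=(0.2588,0.9659)  start (1,2)  tX=2.2796 tY=0.4866  stride 1/|dx|=3.8637 1/|dy|=1.0353
    cross y-line → (1,3), t=0.4866
    cross y-line → (1,4), t=1.5219
    cross x-line → (2,4), t=2.2796
    cross y-line → (2,5), t=2.5571
    cross y-line → (2,6), t=3.5924 (wall)
  → r_1 = 3.5924
beam 2: φ=-45°, α=120°
  d=(-0.5000,0.8660)  start (1,2)  tX=0.8200 tY=0.5427  stride 1/|dx|=2.0000 1/|dy|=1.1547
    cross y-line → (1,3), t=0.5427
    cross x-line → (0,3), t=0.8200 (wall)
  → r_2 = 0.8200
beam 3: φ=0°, α=165°
  d=(-0.9659,0.2588)  start (1,2)  tX=0.4245 tY=1.8159  stride 1/|dx|=1.0353 1/|dy|=3.8637
    cross x-line → (0,2), t=0.4245 (wall)
  → r_3 = 0.4245
beam 4: φ=45°, α=210°
  d=(-0.8660,-0.5000)  start (1,2)  tX=0.4734 tY=1.0600  stride 1/|dx|=1.1547 1/|dy|=2.0000
    cross x-line → (0,2), t=0.4734 (wall)
  → r_4 = 0.4734
beam 5: φ=90°, α=255°
  d=(-0.2588,-0.9659)  start (1,2)  tX=1.5841 tY=0.5487  stride 1/|dx|=3.8637 1/|dy|=1.0353
    cross y-line → (1,1), t=0.5487
    cross y-line → (1,0), t=1.5840 (wall)
  → r_5 = 1.5840

ranges = [3.5924, 0.8200, 0.4245, 0.4734, 1.5840]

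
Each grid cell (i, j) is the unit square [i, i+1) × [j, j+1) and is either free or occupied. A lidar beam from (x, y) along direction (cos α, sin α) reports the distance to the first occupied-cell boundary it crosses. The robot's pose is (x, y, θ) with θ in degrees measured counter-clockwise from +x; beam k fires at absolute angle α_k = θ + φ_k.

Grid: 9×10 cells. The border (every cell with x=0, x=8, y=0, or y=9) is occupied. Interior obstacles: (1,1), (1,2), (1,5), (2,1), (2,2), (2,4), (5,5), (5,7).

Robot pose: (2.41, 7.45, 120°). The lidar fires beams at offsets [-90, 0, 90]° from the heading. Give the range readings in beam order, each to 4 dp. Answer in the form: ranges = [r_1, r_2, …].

beam 1: φ=-90°, α=30°
  d=(0.8660,0.5000)  start (2,7)  tX=0.6813 tY=1.1000  stride 1/|dx|=1.1547 1/|dy|=2.0000
    cross x-line → (3,7), t=0.6813
    cross y-line → (3,8), t=1.1000
    cross x-line → (4,8), t=1.8360
    cross x-line → (5,8), t=2.9907
    cross y-line → (5,9), t=3.1000 (wall)
  → r_1 = 3.1000
beam 2: φ=0°, α=120°
  d=(-0.5000,0.8660)  start (2,7)  tX=0.8200 tY=0.6351  stride 1/|dx|=2.0000 1/|dy|=1.1547
    cross y-line → (2,8), t=0.6351
    cross x-line → (1,8), t=0.8200
    cross y-line → (1,9), t=1.7898 (wall)
  → r_2 = 1.7898
beam 3: φ=90°, α=210°
  d=(-0.8660,-0.5000)  start (2,7)  tX=0.4734 tY=0.9000  stride 1/|dx|=1.1547 1/|dy|=2.0000
    cross x-line → (1,7), t=0.4734
    cross y-line → (1,6), t=0.9000
    cross x-line → (0,6), t=1.6281 (wall)
  → r_3 = 1.6281

ranges = [3.1000, 1.7898, 1.6281]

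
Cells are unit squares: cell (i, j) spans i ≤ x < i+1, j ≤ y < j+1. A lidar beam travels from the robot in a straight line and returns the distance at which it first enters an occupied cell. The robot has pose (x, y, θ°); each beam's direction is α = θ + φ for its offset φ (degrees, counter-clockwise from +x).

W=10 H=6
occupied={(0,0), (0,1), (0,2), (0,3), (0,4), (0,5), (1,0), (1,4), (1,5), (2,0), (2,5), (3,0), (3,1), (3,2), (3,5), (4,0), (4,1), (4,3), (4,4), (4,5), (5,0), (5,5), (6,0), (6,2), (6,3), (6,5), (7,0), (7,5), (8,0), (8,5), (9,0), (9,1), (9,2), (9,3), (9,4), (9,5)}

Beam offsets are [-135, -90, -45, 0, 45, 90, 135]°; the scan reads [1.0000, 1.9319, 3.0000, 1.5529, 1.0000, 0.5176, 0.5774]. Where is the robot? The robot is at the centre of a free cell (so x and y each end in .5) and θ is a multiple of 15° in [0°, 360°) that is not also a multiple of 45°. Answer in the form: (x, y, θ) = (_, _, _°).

The pose lattice has 24·16 = 384 candidates. Test each by forward raycasting.
  (2.5, 4.5, 300°): beam 1 = 0.5176 ≠ 1.0000 ✗
  (1.5, 3.5, 120°): beam 1 = 1.9319 ≠ 1.0000 ✗
  (7.5, 1.5, 30°): beam 1 = 0.5176 ≠ 1.0000 ✗
  …
  (7.5, 4.5, 345°): r_1=1.0000, r_2=1.9319, r_3=3.0000, r_4=1.5529, r_5=1.0000, r_6=0.5176, r_7=0.5774 — all match ✓
Unique over the lattice → pose = (7.5, 4.5, 345°).

(x, y, θ) = (7.5, 4.5, 345°)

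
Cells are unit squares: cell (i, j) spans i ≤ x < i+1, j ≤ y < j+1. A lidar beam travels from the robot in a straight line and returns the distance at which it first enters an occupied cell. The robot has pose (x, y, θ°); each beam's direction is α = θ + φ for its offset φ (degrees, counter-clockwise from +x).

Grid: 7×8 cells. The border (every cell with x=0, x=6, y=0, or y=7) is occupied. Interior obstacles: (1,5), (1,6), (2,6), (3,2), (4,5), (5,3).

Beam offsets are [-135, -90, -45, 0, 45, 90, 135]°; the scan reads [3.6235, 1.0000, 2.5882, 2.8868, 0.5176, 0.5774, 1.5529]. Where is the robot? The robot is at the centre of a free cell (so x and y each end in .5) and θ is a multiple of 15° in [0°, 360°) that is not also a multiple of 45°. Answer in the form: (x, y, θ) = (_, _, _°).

Candidates: 24 free-cell centres × 16 headings = 384 poses. Raycast each; keep the one whose scan matches to 4 dp.
  (2.5, 1.5, 75°): beam 1 = 0.5774 ≠ 3.6235 ✗
  (3.5, 4.5, 165°): beam 1 = 1.0000 ≠ 3.6235 ✗
  (2.5, 2.5, 240°): beam 1 = 2.5882 ≠ 3.6235 ✗
  (1.5, 4.5, 30°): beam 1 = 1.9319 ≠ 3.6235 ✗
  (1.5, 3.5, 240°): beam 1 = 1.5529 ≠ 3.6235 ✗
  …
  (4.5, 3.5, 300°): r_1=3.6235, r_2=1.0000, r_3=2.5882, r_4=2.8868, r_5=0.5176, r_6=0.5774, r_7=1.5529 — all match ✓
No second candidate reproduces the full scan.

(x, y, θ) = (4.5, 3.5, 300°)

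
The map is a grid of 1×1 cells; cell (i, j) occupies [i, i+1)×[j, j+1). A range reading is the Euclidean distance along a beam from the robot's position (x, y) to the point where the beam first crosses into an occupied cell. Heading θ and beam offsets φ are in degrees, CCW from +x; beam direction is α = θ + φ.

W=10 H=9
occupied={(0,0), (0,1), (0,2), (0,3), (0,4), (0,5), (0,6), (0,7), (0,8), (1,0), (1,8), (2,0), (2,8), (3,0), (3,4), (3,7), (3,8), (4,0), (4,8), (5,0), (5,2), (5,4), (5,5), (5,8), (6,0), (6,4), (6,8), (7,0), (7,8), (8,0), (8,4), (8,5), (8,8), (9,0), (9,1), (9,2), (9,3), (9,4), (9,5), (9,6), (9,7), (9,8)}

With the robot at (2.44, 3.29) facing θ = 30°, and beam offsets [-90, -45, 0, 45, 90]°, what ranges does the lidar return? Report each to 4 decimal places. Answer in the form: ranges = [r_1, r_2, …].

beam 1: φ=-90°, α=300°
  cosα=0.5000 sinα=-0.8660 | (2,3) | tMaxX 1.1200 tMaxY 0.3349 | tΔX 2.0000 tΔY 1.1547
    t=0.3349 [y] (2,2)
    t=1.1200 [x] (3,2)
    t=1.4896 [y] (3,1)
    t=2.6443 [y] (3,0) — stop
  → r_1 = 2.6443
beam 2: φ=-45°, α=345°
  cosα=0.9659 sinα=-0.2588 | (2,3) | tMaxX 0.5798 tMaxY 1.1205 | tΔX 1.0353 tΔY 3.8637
    t=0.5798 [x] (3,3)
    t=1.1205 [y] (3,2)
    t=1.6150 [x] (4,2)
    t=2.6503 [x] (5,2) — stop
  → r_2 = 2.6503
beam 3: φ=0°, α=30°
  cosα=0.8660 sinα=0.5000 | (2,3) | tMaxX 0.6466 tMaxY 1.4200 | tΔX 1.1547 tΔY 2.0000
    t=0.6466 [x] (3,3)
    t=1.4200 [y] (3,4) — stop
  → r_3 = 1.4200
beam 4: φ=45°, α=75°
  cosα=0.2588 sinα=0.9659 | (2,3) | tMaxX 2.1637 tMaxY 0.7350 | tΔX 3.8637 tΔY 1.0353
    t=0.7350 [y] (2,4)
    t=1.7703 [y] (2,5)
    t=2.1637 [x] (3,5)
    t=2.8056 [y] (3,6)
    t=3.8409 [y] (3,7) — stop
  → r_4 = 3.8409
beam 5: φ=90°, α=120°
  cosα=-0.5000 sinα=0.8660 | (2,3) | tMaxX 0.8800 tMaxY 0.8198 | tΔX 2.0000 tΔY 1.1547
    t=0.8198 [y] (2,4)
    t=0.8800 [x] (1,4)
    t=1.9745 [y] (1,5)
    t=2.8800 [x] (0,5) — stop
  → r_5 = 2.8800

ranges = [2.6443, 2.6503, 1.4200, 3.8409, 2.8800]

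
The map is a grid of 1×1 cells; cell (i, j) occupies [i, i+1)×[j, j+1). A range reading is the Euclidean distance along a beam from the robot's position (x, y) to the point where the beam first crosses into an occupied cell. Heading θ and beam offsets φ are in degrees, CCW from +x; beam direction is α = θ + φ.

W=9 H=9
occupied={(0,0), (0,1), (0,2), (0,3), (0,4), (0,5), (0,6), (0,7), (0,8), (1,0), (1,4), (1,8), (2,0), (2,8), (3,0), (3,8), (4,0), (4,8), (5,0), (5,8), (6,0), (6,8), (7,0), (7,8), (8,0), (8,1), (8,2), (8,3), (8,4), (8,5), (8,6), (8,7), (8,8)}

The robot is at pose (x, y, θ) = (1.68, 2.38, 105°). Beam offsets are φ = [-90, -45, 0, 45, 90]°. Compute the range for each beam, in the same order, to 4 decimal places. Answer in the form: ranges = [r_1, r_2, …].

ranges = [6.5429, 6.4894, 1.6771, 0.7852, 0.7040]

beam 1: φ=-90°, α=15°
  dir = (cos 15°, sin 15°) = (0.9659, 0.2588); from cell (1,2)
  next x-line at t=0.3313, next y-line at t=2.3955; Δt_x=1.0353, Δt_y=3.8637
    x: enter (2,2) at t=0.3313
    x: enter (3,2) at t=1.3666
    y: enter (3,3) at t=2.3955
    x: enter (4,3) at t=2.4018
    x: enter (5,3) at t=3.4371
    x: enter (6,3) at t=4.4724
    x: enter (7,3) at t=5.5077
    y: enter (7,4) at t=6.2592
    x: enter (8,4) at t=6.5429 ← occupied
  → r_1 = 6.5429
beam 2: φ=-45°, α=60°
  dir = (cos 60°, sin 60°) = (0.5000, 0.8660); from cell (1,2)
  next x-line at t=0.6400, next y-line at t=0.7159; Δt_x=2.0000, Δt_y=1.1547
    x: enter (2,2) at t=0.6400
    y: enter (2,3) at t=0.7159
    y: enter (2,4) at t=1.8706
    x: enter (3,4) at t=2.6400
    y: enter (3,5) at t=3.0253
    y: enter (3,6) at t=4.1800
    x: enter (4,6) at t=4.6400
    y: enter (4,7) at t=5.3347
    y: enter (4,8) at t=6.4894 ← occupied
  → r_2 = 6.4894
beam 3: φ=0°, α=105°
  dir = (cos 105°, sin 105°) = (-0.2588, 0.9659); from cell (1,2)
  next x-line at t=2.6273, next y-line at t=0.6419; Δt_x=3.8637, Δt_y=1.0353
    y: enter (1,3) at t=0.6419
    y: enter (1,4) at t=1.6771 ← occupied
  → r_3 = 1.6771
beam 4: φ=45°, α=150°
  dir = (cos 150°, sin 150°) = (-0.8660, 0.5000); from cell (1,2)
  next x-line at t=0.7852, next y-line at t=1.2400; Δt_x=1.1547, Δt_y=2.0000
    x: enter (0,2) at t=0.7852 ← occupied
  → r_4 = 0.7852
beam 5: φ=90°, α=195°
  dir = (cos 195°, sin 195°) = (-0.9659, -0.2588); from cell (1,2)
  next x-line at t=0.7040, next y-line at t=1.4682; Δt_x=1.0353, Δt_y=3.8637
    x: enter (0,2) at t=0.7040 ← occupied
  → r_5 = 0.7040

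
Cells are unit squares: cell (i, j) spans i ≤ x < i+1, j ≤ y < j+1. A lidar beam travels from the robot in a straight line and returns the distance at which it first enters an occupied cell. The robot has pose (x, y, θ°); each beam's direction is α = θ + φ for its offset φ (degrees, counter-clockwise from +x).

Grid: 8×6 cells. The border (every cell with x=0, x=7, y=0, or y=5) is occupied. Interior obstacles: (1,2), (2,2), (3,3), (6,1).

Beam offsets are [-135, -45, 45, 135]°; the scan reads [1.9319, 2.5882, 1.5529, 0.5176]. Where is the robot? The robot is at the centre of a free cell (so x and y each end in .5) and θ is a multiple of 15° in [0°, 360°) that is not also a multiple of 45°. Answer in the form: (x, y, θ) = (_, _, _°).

(x, y, θ) = (5.5, 4.5, 330°)

The pose lattice has 20·16 = 320 candidates. Test each by forward raycasting.
  (6.5, 4.5, 120°): beam 1 = 0.5176 ≠ 1.9319 ✗
  (3.5, 2.5, 15°): beam 1 = 1.7321 ≠ 1.9319 ✗
  (5.5, 1.5, 150°): beam 1 = 0.5176 ≠ 1.9319 ✗
  (2.5, 3.5, 285°): beam 1 = 1.7321 ≠ 1.9319 ✗
  …
  (5.5, 4.5, 330°): r_1=1.9319, r_2=2.5882, r_3=1.5529, r_4=0.5176 — all match ✓
Only this pose fits every beam.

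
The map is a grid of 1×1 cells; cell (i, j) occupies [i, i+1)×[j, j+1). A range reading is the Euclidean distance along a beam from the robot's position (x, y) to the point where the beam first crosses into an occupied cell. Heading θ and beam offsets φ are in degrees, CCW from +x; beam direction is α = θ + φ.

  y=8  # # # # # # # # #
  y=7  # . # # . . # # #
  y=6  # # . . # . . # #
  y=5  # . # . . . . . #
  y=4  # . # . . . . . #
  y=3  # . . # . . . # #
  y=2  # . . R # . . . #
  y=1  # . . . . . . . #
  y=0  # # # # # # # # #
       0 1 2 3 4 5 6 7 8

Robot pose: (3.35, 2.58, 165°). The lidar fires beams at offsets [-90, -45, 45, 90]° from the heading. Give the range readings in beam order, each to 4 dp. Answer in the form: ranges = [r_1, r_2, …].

ranges = [0.4348, 0.4850, 2.7135, 1.6357]

beam 1: φ=-90°, α=75°
  direction (0.2588, 0.9659); cell (3,2); t to first gridline: x 2.5114, y 0.4348 (then +3.8637 / +1.0353)
    (3,3) via y @ 0.4348  # hit
  → r_1 = 0.4348
beam 2: φ=-45°, α=120°
  direction (-0.5000, 0.8660); cell (3,2); t to first gridline: x 0.7000, y 0.4850 (then +2.0000 / +1.1547)
    (3,3) via y @ 0.4850  # hit
  → r_2 = 0.4850
beam 3: φ=45°, α=210°
  direction (-0.8660, -0.5000); cell (3,2); t to first gridline: x 0.4041, y 1.1600 (then +1.1547 / +2.0000)
    (2,2) via x @ 0.4041
    (2,1) via y @ 1.1600
    (1,1) via x @ 1.5588
    (0,1) via x @ 2.7135  # hit
  → r_3 = 2.7135
beam 4: φ=90°, α=255°
  direction (-0.2588, -0.9659); cell (3,2); t to first gridline: x 1.3523, y 0.6005 (then +3.8637 / +1.0353)
    (3,1) via y @ 0.6005
    (2,1) via x @ 1.3523
    (2,0) via y @ 1.6357  # hit
  → r_4 = 1.6357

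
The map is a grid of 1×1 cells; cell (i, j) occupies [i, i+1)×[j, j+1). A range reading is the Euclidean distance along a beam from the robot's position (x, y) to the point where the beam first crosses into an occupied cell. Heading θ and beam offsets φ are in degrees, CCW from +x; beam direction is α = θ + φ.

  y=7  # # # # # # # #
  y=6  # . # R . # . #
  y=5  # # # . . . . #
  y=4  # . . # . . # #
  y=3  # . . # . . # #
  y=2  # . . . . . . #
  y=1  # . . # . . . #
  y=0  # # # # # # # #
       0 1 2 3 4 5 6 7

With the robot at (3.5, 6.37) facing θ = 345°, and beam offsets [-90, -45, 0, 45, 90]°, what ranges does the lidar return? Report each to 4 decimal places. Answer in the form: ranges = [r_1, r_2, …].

beam 1: φ=-90°, α=255°
  d=(-0.2588,-0.9659)  start (3,6)  tX=1.9319 tY=0.3831  stride 1/|dx|=3.8637 1/|dy|=1.0353
    cross y-line → (3,5), t=0.3831
    cross y-line → (3,4), t=1.4183 (wall)
  → r_1 = 1.4183
beam 2: φ=-45°, α=300°
  d=(0.5000,-0.8660)  start (3,6)  tX=1.0000 tY=0.4272  stride 1/|dx|=2.0000 1/|dy|=1.1547
    cross y-line → (3,5), t=0.4272
    cross x-line → (4,5), t=1.0000
    cross y-line → (4,4), t=1.5819
    cross y-line → (4,3), t=2.7366
    cross x-line → (5,3), t=3.0000
    cross y-line → (5,2), t=3.8913
    cross x-line → (6,2), t=5.0000
    cross y-line → (6,1), t=5.0460
    cross y-line → (6,0), t=6.2007 (wall)
  → r_2 = 6.2007
beam 3: φ=0°, α=345°
  d=(0.9659,-0.2588)  start (3,6)  tX=0.5176 tY=1.4296  stride 1/|dx|=1.0353 1/|dy|=3.8637
    cross x-line → (4,6), t=0.5176
    cross y-line → (4,5), t=1.4296
    cross x-line → (5,5), t=1.5529
    cross x-line → (6,5), t=2.5882
    cross x-line → (7,5), t=3.6235 (wall)
  → r_3 = 3.6235
beam 4: φ=45°, α=30°
  d=(0.8660,0.5000)  start (3,6)  tX=0.5774 tY=1.2600  stride 1/|dx|=1.1547 1/|dy|=2.0000
    cross x-line → (4,6), t=0.5774
    cross y-line → (4,7), t=1.2600 (wall)
  → r_4 = 1.2600
beam 5: φ=90°, α=75°
  d=(0.2588,0.9659)  start (3,6)  tX=1.9319 tY=0.6522  stride 1/|dx|=3.8637 1/|dy|=1.0353
    cross y-line → (3,7), t=0.6522 (wall)
  → r_5 = 0.6522

ranges = [1.4183, 6.2007, 3.6235, 1.2600, 0.6522]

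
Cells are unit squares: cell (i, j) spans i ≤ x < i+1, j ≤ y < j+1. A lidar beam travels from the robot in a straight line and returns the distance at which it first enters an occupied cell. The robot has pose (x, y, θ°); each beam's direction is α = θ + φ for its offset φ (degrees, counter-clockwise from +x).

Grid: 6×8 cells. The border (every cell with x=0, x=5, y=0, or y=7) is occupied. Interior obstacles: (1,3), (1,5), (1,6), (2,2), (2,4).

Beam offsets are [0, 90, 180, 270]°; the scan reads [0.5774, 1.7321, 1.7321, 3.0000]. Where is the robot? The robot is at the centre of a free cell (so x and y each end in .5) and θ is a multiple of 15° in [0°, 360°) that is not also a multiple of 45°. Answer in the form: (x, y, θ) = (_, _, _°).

Candidates: 19 free-cell centres × 16 headings = 304 poses. Raycast each; keep the one whose scan matches to 4 dp.
  (2.5, 5.5, 60°): beam 1 = 1.7321 ≠ 0.5774 ✗
  (1.5, 1.5, 15°): beam 1 = 3.6235 ≠ 0.5774 ✗
  (3.5, 1.5, 285°): beam 1 = 0.5176 ≠ 0.5774 ✗
  (2.5, 1.5, 75°): beam 1 = 0.5176 ≠ 0.5774 ✗
  (3.5, 5.5, 300°): beam 1 = 3.0000 ≠ 0.5774 ✗
  …
  (3.5, 2.5, 150°): r_1=0.5774, r_2=1.7321, r_3=1.7321, r_4=3.0000 — all match ✓
Unique over the lattice → pose = (3.5, 2.5, 150°).

(x, y, θ) = (3.5, 2.5, 150°)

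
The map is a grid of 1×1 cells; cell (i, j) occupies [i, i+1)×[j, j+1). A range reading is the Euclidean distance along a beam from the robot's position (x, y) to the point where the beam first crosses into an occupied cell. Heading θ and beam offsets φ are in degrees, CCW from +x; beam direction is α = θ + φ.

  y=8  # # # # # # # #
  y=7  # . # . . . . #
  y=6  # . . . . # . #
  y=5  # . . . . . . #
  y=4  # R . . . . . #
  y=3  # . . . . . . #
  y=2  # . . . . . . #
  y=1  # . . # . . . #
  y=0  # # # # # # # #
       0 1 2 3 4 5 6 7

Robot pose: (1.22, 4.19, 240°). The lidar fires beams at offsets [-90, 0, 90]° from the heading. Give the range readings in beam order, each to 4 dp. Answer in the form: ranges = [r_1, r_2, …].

ranges = [0.2540, 0.4400, 6.3800]

beam 1: φ=-90°, α=150°
  d=(-0.8660,0.5000)  start (1,4)  tX=0.2540 tY=1.6200  stride 1/|dx|=1.1547 1/|dy|=2.0000
    cross x-line → (0,4), t=0.2540 (wall)
  → r_1 = 0.2540
beam 2: φ=0°, α=240°
  d=(-0.5000,-0.8660)  start (1,4)  tX=0.4400 tY=0.2194  stride 1/|dx|=2.0000 1/|dy|=1.1547
    cross y-line → (1,3), t=0.2194
    cross x-line → (0,3), t=0.4400 (wall)
  → r_2 = 0.4400
beam 3: φ=90°, α=330°
  d=(0.8660,-0.5000)  start (1,4)  tX=0.9007 tY=0.3800  stride 1/|dx|=1.1547 1/|dy|=2.0000
    cross y-line → (1,3), t=0.3800
    cross x-line → (2,3), t=0.9007
    cross x-line → (3,3), t=2.0554
    cross y-line → (3,2), t=2.3800
    cross x-line → (4,2), t=3.2101
    cross x-line → (5,2), t=4.3648
    cross y-line → (5,1), t=4.3800
    cross x-line → (6,1), t=5.5195
    cross y-line → (6,0), t=6.3800 (wall)
  → r_3 = 6.3800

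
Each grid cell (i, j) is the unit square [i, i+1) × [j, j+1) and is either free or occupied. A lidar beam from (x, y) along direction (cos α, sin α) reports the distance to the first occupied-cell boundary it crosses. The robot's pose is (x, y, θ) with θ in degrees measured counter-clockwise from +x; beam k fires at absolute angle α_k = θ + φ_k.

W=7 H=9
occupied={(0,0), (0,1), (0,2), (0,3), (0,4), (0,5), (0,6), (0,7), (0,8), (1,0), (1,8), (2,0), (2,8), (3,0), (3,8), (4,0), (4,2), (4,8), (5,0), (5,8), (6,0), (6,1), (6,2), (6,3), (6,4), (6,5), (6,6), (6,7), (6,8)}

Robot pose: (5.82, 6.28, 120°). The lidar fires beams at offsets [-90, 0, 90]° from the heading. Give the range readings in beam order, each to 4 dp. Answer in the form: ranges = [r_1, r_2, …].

beam 1: φ=-90°, α=30°
  cosα=0.8660 sinα=0.5000 | (5,6) | tMaxX 0.2078 tMaxY 1.4400 | tΔX 1.1547 tΔY 2.0000
    t=0.2078 [x] (6,6) — stop
  → r_1 = 0.2078
beam 2: φ=0°, α=120°
  cosα=-0.5000 sinα=0.8660 | (5,6) | tMaxX 1.6400 tMaxY 0.8314 | tΔX 2.0000 tΔY 1.1547
    t=0.8314 [y] (5,7)
    t=1.6400 [x] (4,7)
    t=1.9861 [y] (4,8) — stop
  → r_2 = 1.9861
beam 3: φ=90°, α=210°
  cosα=-0.8660 sinα=-0.5000 | (5,6) | tMaxX 0.9469 tMaxY 0.5600 | tΔX 1.1547 tΔY 2.0000
    t=0.5600 [y] (5,5)
    t=0.9469 [x] (4,5)
    t=2.1016 [x] (3,5)
    t=2.5600 [y] (3,4)
    t=3.2563 [x] (2,4)
    t=4.4110 [x] (1,4)
    t=4.5600 [y] (1,3)
    t=5.5657 [x] (0,3) — stop
  → r_3 = 5.5657

ranges = [0.2078, 1.9861, 5.5657]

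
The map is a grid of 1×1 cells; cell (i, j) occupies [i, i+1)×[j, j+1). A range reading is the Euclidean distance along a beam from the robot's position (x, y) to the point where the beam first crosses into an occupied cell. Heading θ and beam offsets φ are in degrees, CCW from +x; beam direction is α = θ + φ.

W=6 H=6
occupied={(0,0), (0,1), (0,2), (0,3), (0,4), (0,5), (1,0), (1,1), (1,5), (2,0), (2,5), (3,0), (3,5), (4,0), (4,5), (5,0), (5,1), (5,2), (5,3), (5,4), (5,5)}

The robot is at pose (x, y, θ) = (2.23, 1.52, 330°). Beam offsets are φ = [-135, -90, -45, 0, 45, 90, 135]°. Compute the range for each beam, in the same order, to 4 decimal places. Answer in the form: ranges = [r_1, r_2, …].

ranges = [0.2381, 0.4600, 0.5383, 1.0400, 2.8677, 4.0184, 3.6028]

beam 1: φ=-135°, α=195°
  dir = (cos 195°, sin 195°) = (-0.9659, -0.2588); from cell (2,1)
  next x-line at t=0.2381, next y-line at t=2.0091; Δt_x=1.0353, Δt_y=3.8637
    x: enter (1,1) at t=0.2381 ← occupied
  → r_1 = 0.2381
beam 2: φ=-90°, α=240°
  dir = (cos 240°, sin 240°) = (-0.5000, -0.8660); from cell (2,1)
  next x-line at t=0.4600, next y-line at t=0.6004; Δt_x=2.0000, Δt_y=1.1547
    x: enter (1,1) at t=0.4600 ← occupied
  → r_2 = 0.4600
beam 3: φ=-45°, α=285°
  dir = (cos 285°, sin 285°) = (0.2588, -0.9659); from cell (2,1)
  next x-line at t=2.9751, next y-line at t=0.5383; Δt_x=3.8637, Δt_y=1.0353
    y: enter (2,0) at t=0.5383 ← occupied
  → r_3 = 0.5383
beam 4: φ=0°, α=330°
  dir = (cos 330°, sin 330°) = (0.8660, -0.5000); from cell (2,1)
  next x-line at t=0.8891, next y-line at t=1.0400; Δt_x=1.1547, Δt_y=2.0000
    x: enter (3,1) at t=0.8891
    y: enter (3,0) at t=1.0400 ← occupied
  → r_4 = 1.0400
beam 5: φ=45°, α=15°
  dir = (cos 15°, sin 15°) = (0.9659, 0.2588); from cell (2,1)
  next x-line at t=0.7972, next y-line at t=1.8546; Δt_x=1.0353, Δt_y=3.8637
    x: enter (3,1) at t=0.7972
    x: enter (4,1) at t=1.8324
    y: enter (4,2) at t=1.8546
    x: enter (5,2) at t=2.8677 ← occupied
  → r_5 = 2.8677
beam 6: φ=90°, α=60°
  dir = (cos 60°, sin 60°) = (0.5000, 0.8660); from cell (2,1)
  next x-line at t=1.5400, next y-line at t=0.5543; Δt_x=2.0000, Δt_y=1.1547
    y: enter (2,2) at t=0.5543
    x: enter (3,2) at t=1.5400
    y: enter (3,3) at t=1.7090
    y: enter (3,4) at t=2.8637
    x: enter (4,4) at t=3.5400
    y: enter (4,5) at t=4.0184 ← occupied
  → r_6 = 4.0184
beam 7: φ=135°, α=105°
  dir = (cos 105°, sin 105°) = (-0.2588, 0.9659); from cell (2,1)
  next x-line at t=0.8887, next y-line at t=0.4969; Δt_x=3.8637, Δt_y=1.0353
    y: enter (2,2) at t=0.4969
    x: enter (1,2) at t=0.8887
    y: enter (1,3) at t=1.5322
    y: enter (1,4) at t=2.5675
    y: enter (1,5) at t=3.6028 ← occupied
  → r_7 = 3.6028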